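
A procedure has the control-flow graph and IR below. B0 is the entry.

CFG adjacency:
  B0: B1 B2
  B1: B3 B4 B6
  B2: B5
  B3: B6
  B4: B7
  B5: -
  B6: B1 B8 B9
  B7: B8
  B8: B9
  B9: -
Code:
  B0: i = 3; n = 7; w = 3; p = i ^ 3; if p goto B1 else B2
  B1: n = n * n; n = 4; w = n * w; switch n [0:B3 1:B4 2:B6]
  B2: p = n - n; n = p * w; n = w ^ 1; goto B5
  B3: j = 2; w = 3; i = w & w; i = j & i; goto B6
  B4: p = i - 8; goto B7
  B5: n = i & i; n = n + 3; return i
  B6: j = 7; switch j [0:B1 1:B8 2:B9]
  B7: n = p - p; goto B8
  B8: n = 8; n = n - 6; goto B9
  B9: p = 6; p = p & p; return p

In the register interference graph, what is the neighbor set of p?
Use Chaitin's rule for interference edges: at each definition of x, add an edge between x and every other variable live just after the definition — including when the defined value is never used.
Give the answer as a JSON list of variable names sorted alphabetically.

Answer: ["i", "n", "w"]

Derivation:
Per-block:
  B0 def {i,n,p,w} use ∅
  B1 def {n,w} use {n,w}
  B2 def {n,p} use {n,w}
  B3 def {i,j,w} use ∅
  B4 def {p} use {i}
  B5 def {n} use {i}
  B6 def {j} use ∅
  B7 def {n} use {p}
  B8 def {n} use ∅
  B9 def {p} use ∅

Backward fixpoint:
  B0 li=∅ lo={i,n,w}
  B1 li={i,n,w} lo={i,n,w}
  B2 li={i,n,w} lo={i}
  B3 li={n} lo={i,n,w}
  B4 li={i} lo={p}
  B5 li={i} lo=∅
  B6 li={i,n,w} lo={i,n,w}
  B7 li={p} lo=∅
  B8 li=∅ lo=∅
  B9 li=∅ lo=∅

Interference:
  i — {j,n,p,w}
  j — {i,n,w}
  n — {i,j,p,w}
  p — {i,n,w}
  w — {i,j,n,p}

N(p) = ["i", "n", "w"]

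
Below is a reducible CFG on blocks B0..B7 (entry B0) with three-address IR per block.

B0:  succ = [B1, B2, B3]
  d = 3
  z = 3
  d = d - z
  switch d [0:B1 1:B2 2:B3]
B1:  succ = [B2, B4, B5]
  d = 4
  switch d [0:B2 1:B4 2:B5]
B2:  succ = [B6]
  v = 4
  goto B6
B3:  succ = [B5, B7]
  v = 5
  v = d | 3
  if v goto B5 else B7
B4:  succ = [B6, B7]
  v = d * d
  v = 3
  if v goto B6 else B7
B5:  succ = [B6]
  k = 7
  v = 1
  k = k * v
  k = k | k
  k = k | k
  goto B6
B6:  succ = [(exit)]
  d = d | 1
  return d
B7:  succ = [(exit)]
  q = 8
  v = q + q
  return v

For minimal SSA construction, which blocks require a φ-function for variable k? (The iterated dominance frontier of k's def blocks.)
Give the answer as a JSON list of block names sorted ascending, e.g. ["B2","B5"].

idom tree: B1←B0 B2←B0 B3←B0 B4←B1 B5←B0 B6←B0 B7←B0
Dom at joins:
  B2: preds {B0,B1}: {B0} ∩ {B0,B1} = {B0}; idom=B0
  B5: preds {B1,B3}: {B0,B1} ∩ {B0,B3} = {B0}; idom=B0
  B6: preds {B2,B4,B5}: {B0,B2} ∩ {B0,B1,B4} ∩ {B0,B5} = {B0}; idom=B0
  B7: preds {B3,B4}: {B0,B3} ∩ {B0,B1,B4} = {B0}; idom=B0

DF derivation:
  join B2 pred B0: · stop@B0
  join B2 pred B1: B1 stop@B0
  join B5 pred B1: B1 stop@B0
  join B5 pred B3: B3 stop@B0
  join B6 pred B2: B2 stop@B0
  join B6 pred B4: B4→B1 stop@B0
  join B6 pred B5: B5 stop@B0
  join B7 pred B3: B3 stop@B0
  join B7 pred B4: B4→B1 stop@B0
  DF(B0)=∅
  DF(B1)={B2,B5,B6,B7}
  DF(B2)={B6}
  DF(B3)={B5,B7}
  DF(B4)={B6,B7}
  DF(B5)={B6}
  DF(B6)=∅
  DF(B7)=∅

φ for k: defs {B5}
  DF⁺ = {B6}

Answer: ["B6"]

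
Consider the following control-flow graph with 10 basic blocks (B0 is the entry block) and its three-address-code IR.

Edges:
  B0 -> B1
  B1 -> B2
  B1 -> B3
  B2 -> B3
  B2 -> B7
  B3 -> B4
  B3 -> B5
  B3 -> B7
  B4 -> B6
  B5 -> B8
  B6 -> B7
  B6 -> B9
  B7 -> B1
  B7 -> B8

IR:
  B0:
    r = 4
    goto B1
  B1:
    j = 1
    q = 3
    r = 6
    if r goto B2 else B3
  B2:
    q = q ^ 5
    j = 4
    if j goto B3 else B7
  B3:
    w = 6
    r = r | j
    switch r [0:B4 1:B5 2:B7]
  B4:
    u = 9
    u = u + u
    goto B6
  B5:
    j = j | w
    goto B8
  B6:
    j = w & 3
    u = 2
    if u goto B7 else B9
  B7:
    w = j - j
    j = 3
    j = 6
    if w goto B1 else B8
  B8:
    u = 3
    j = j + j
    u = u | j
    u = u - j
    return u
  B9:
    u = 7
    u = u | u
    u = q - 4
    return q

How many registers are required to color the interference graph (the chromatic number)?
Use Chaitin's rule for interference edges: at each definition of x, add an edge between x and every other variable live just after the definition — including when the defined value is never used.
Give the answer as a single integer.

def/use:
  B0: def={r} ue=∅
  B1: def={j,q,r} ue=∅
  B2: def={j,q} ue={q}
  B3: def={r,w} ue={j,r}
  B4: def={u} ue=∅
  B5: def={j} ue={j,w}
  B6: def={j,u} ue={w}
  B7: def={j,w} ue={j}
  B8: def={j,u} ue={j}
  B9: def={u} ue={q}

Liveness:
  B0 li=∅ lo=∅
  B1 li=∅ lo={j,q,r}
  B2 li={q,r} lo={j,q,r}
  B3 li={j,q,r} lo={j,q,w}
  B4 li={q,w} lo={q,w}
  B5 li={j,w} lo={j}
  B6 li={q,w} lo={j,q}
  B7 li={j} lo={j}
  B8 li={j} lo=∅
  B9 li={q} lo=∅

Conflict graph:
  j — {q,r,u,w}
  q — {j,r,u,w}
  r — {j,q,w}
  u — {j,q,w}
  w — {j,q,r,u}

Registers:
  clique {j,q,r,w} ⇒ need ≥ 4
  4-colouring: c0={j}  c1={q}  c2={w}  c3={r,u}
  χ = 4

Answer: 4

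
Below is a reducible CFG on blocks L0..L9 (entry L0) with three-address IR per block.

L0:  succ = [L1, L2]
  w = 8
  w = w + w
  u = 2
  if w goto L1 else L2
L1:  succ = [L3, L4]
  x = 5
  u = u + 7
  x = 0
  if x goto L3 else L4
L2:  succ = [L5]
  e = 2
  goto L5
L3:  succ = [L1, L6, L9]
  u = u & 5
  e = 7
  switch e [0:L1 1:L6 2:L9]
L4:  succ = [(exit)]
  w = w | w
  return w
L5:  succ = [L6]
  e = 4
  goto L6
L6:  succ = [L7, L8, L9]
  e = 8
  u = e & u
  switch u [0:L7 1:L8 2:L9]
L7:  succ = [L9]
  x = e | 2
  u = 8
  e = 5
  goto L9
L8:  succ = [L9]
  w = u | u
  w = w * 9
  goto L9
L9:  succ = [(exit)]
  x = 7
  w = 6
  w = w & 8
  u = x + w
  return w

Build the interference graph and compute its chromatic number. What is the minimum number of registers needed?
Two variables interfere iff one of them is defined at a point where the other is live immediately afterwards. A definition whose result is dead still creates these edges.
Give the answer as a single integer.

Per-block:
  L0: def={u,w} ue=∅
  L1: def={u,x} ue={u}
  L2: def={e} ue=∅
  L3: def={e,u} ue={u}
  L4: def={w} ue={w}
  L5: def={e} ue=∅
  L6: def={e,u} ue={u}
  L7: def={e,u,x} ue={e}
  L8: def={w} ue={u}
  L9: def={u,w,x} ue=∅

Liveness:
  L0 li=∅ lo={u,w}
  L1 li={u,w} lo={u,w}
  L2 li={u} lo={u}
  L3 li={u,w} lo={u,w}
  L4 li={w} lo=∅
  L5 li={u} lo={u}
  L6 li={u} lo={e,u}
  L7 li={e} lo=∅
  L8 li={u} lo=∅
  L9 li=∅ lo=∅

Conflict graph:
  e — {u,w}
  u — {e,w,x}
  w — {e,u,x}
  x — {u,w}

Colouring:
  {e,u,w} pairwise interfere (3-clique) ⇒ χ ≥ 3
  3-colouring: R0={u}  R1={w}  R2={e,x}
  χ = 3

Answer: 3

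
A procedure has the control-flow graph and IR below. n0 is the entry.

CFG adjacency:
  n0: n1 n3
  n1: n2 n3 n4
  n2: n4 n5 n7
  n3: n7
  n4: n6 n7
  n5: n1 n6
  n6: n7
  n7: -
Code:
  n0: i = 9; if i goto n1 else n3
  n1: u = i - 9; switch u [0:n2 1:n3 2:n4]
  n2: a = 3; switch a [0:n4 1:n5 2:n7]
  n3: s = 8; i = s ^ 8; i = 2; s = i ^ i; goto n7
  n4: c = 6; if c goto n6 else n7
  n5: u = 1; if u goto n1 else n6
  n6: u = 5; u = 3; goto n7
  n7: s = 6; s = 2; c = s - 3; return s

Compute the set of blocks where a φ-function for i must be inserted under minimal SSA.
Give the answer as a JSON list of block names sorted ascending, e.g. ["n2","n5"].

Answer: ["n7"]

Working:
idom tree: n1←n0 n2←n1 n3←n0 n4←n1 n5←n2 n6←n1 n7←n0
Join-block Dom:
  n1: preds {n0,n5}: {n0} ∩ {n0,n1,n2,n5} = {n0}; idom=n0
  n3: preds {n0,n1}: {n0} ∩ {n0,n1} = {n0}; idom=n0
  n4: preds {n1,n2}: {n0,n1} ∩ {n0,n1,n2} = {n0,n1}; idom=n1
  n6: preds {n4,n5}: {n0,n1,n4} ∩ {n0,n1,n2,n5} = {n0,n1}; idom=n1
  n7: preds {n2,n3,n4,n6}: {n0,n1,n2} ∩ {n0,n3} ∩ {n0,n1,n4} ∩ {n0,n1,n6} = {n0}; idom=n0

Frontier:
  n1←n0: walk · to n0
  n1←n5: walk n5→n2→n1 to n0
  n3←n0: walk · to n0
  n3←n1: walk n1 to n0
  n4←n1: walk · to n1
  n4←n2: walk n2 to n1
  n6←n4: walk n4 to n1
  n6←n5: walk n5→n2 to n1
  n7←n2: walk n2→n1 to n0
  n7←n3: walk n3 to n0
  n7←n4: walk n4→n1 to n0
  n7←n6: walk n6→n1 to n0
  DF(n0)=∅
  DF(n1)={n1,n3,n7}
  DF(n2)={n1,n4,n6,n7}
  DF(n3)={n7}
  DF(n4)={n6,n7}
  DF(n5)={n1,n6}
  DF(n6)={n7}
  DF(n7)=∅

φ for i: defs {n0,n3}
  DF⁺ = {n7}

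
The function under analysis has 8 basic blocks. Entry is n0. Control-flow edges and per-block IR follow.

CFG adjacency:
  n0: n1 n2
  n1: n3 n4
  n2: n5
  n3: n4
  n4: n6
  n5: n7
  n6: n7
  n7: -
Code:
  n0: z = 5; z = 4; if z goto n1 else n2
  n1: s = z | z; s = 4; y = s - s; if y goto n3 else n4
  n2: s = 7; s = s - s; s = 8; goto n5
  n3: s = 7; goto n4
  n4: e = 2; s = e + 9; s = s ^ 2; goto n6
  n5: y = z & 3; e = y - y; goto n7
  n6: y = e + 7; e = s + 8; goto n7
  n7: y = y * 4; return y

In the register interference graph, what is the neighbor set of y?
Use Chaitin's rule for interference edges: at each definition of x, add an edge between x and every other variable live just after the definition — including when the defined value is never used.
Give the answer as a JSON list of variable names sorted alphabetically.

Per-block:
  n0 def {z} use ∅
  n1 def {s,y} use {z}
  n2 def {s} use ∅
  n3 def {s} use ∅
  n4 def {e,s} use ∅
  n5 def {e,y} use {z}
  n6 def {e,y} use {e,s}
  n7 def {y} use {y}

Backward fixpoint:
  n0 li=∅ lo={z}
  n1 li={z} lo=∅
  n2 li={z} lo={z}
  n3 li=∅ lo=∅
  n4 li=∅ lo={e,s}
  n5 li={z} lo={y}
  n6 li={e,s} lo={y}
  n7 li={y} lo=∅

Interfere edges:
  e↔{s,y}
  s↔{e,y,z}
  y↔{e,s}
  z↔{s}

N(y) = ["e", "s"]

Answer: ["e", "s"]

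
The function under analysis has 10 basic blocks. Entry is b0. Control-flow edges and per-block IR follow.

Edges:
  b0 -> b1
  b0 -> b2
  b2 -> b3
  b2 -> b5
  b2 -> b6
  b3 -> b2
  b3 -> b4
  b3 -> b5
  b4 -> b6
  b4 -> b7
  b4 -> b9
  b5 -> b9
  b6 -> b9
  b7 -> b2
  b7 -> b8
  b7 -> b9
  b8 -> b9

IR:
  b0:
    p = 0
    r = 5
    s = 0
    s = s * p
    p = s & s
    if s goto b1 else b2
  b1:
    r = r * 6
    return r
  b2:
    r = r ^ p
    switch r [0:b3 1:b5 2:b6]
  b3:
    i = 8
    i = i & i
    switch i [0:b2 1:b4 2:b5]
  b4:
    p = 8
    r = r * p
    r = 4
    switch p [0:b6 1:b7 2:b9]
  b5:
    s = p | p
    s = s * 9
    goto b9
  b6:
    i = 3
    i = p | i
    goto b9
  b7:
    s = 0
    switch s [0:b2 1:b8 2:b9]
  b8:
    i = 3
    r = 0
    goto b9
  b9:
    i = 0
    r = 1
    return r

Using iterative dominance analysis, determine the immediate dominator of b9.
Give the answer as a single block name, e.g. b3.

idom tree: b1←b0 b2←b0 b3←b2 b4←b3 b5←b2 b6←b2 b7←b4 b8←b7 b9←b2
Dom at joins:
  b2: preds {b0,b3,b7}: {b0} ∩ {b0,b2,b3} ∩ {b0,b2,b3,b4,b7} = {b0}; idom=b0
  b5: preds {b2,b3}: {b0,b2} ∩ {b0,b2,b3} = {b0,b2}; idom=b2
  b6: preds {b2,b4}: {b0,b2} ∩ {b0,b2,b3,b4} = {b0,b2}; idom=b2
  b9: preds {b4,b5,b6,b7,b8}: {b0,b2,b3,b4} ∩ {b0,b2,b5} ∩ {b0,b2,b6} ∩ {b0,b2,b3,b4,b7} ∩ {b0,b2,b3,b4,b7,b8} = {b0,b2}; idom=b2

idom(b9) = b2

Answer: b2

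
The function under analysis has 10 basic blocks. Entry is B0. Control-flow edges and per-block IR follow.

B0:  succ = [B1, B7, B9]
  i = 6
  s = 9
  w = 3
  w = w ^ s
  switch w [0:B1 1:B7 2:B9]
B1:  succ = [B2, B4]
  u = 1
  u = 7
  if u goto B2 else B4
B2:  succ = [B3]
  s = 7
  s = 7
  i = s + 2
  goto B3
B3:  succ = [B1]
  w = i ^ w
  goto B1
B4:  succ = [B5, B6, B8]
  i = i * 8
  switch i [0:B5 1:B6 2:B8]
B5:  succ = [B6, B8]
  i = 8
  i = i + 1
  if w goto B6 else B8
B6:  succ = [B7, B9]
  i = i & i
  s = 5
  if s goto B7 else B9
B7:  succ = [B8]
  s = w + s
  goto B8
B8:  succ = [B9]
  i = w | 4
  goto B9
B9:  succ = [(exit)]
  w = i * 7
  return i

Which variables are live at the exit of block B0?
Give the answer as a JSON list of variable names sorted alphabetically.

Answer: ["i", "s", "w"]

Analysis:
Block summaries:
  B0: {i,s,w} / ∅
  B1: {u} / ∅
  B2: {i,s} / ∅
  B3: {w} / {i,w}
  B4: {i} / {i}
  B5: {i} / {w}
  B6: {i,s} / {i}
  B7: {s} / {s,w}
  B8: {i} / {w}
  B9: {w} / {i}

Live sets:
  B0: in=∅ out={i,s,w}
  B1: in={i,w} out={i,w}
  B2: in={w} out={i,w}
  B3: in={i,w} out={i,w}
  B4: in={i,w} out={i,w}
  B5: in={w} out={i,w}
  B6: in={i,w} out={i,s,w}
  B7: in={s,w} out={w}
  B8: in={w} out={i}
  B9: in={i} out=∅

live-out(B0) = ["i", "s", "w"]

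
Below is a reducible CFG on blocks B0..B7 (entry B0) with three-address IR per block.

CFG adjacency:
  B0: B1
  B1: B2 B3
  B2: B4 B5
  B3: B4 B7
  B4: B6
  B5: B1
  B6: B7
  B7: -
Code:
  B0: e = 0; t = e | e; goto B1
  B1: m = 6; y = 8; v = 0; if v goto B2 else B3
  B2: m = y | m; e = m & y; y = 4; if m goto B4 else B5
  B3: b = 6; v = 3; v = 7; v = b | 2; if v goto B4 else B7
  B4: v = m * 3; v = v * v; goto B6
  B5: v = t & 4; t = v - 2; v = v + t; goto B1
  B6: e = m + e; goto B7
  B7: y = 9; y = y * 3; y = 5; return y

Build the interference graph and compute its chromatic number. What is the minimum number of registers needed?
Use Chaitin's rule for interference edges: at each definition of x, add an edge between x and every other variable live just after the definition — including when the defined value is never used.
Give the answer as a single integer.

Answer: 5

Analysis:
Per-block:
  B0 def {e,t} use ∅
  B1 def {m,v,y} use ∅
  B2 def {e,m,y} use {m,y}
  B3 def {b,v} use ∅
  B4 def {v} use {m}
  B5 def {t,v} use {t}
  B6 def {e} use {e,m}
  B7 def {y} use ∅

Live sets:
  B0 li=∅ lo={e,t}
  B1 li={e,t} lo={e,m,t,y}
  B2 li={m,t,y} lo={e,m,t}
  B3 li={e,m} lo={e,m}
  B4 li={e,m} lo={e,m}
  B5 li={e,t} lo={e,t}
  B6 li={e,m} lo=∅
  B7 li=∅ lo=∅

Interfere edges:
  b↔{e,m,v}
  e↔{b,m,t,v,y}
  m↔{b,e,t,v,y}
  t↔{e,m,v,y}
  v↔{b,e,m,t,y}
  y↔{e,m,t,v}

Registers:
  lower bound: {e,m,t,v,y} mutually conflict ⇒ χ ≥ 5
  5-colouring: r0={e}  r1={m}  r2={v}  r3={b,t}  r4={y}
  χ = 5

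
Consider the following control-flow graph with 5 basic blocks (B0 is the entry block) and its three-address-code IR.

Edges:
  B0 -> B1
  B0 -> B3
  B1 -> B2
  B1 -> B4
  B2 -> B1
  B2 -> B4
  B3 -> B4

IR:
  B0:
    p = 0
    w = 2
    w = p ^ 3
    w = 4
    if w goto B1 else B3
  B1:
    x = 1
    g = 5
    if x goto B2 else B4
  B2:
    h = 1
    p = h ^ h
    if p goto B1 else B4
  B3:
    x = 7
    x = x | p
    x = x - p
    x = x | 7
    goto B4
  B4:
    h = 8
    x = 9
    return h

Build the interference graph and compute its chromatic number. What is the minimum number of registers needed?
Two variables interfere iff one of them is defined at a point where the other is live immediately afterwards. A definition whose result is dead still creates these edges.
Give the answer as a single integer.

Answer: 2

Analysis:
Per-block:
  B0: {p,w} / ∅
  B1: {g,x} / ∅
  B2: {h,p} / ∅
  B3: {x} / {p}
  B4: {h,x} / ∅

Backward fixpoint:
  B0 li=∅ lo={p}
  B1 li=∅ lo=∅
  B2 li=∅ lo=∅
  B3 li={p} lo=∅
  B4 li=∅ lo=∅

Interfere edges:
  g↔{x}
  h↔{x}
  p↔{w,x}
  w↔{p}
  x↔{g,h,p}

Colouring:
  lower bound: {g,x} mutually conflict ⇒ χ ≥ 2
  2-colouring: c0={w,x}  c1={g,h,p}
  χ = 2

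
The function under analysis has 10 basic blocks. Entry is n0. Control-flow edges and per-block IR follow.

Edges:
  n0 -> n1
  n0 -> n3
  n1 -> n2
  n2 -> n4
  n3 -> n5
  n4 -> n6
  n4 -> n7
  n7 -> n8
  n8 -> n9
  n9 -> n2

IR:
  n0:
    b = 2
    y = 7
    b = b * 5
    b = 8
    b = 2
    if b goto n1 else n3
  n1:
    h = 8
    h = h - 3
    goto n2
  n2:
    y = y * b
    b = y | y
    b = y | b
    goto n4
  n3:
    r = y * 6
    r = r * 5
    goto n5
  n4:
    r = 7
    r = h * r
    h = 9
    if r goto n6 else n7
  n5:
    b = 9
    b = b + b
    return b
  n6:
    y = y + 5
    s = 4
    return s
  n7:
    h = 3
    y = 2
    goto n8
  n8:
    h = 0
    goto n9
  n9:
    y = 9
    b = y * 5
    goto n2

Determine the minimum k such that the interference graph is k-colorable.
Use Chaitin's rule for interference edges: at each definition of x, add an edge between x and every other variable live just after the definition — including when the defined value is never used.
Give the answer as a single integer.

Answer: 3

Derivation:
Per-block:
  n0: def={b,y} ue=∅
  n1: def={h} ue=∅
  n2: def={b,y} ue={b,y}
  n3: def={r} ue={y}
  n4: def={h,r} ue={h}
  n5: def={b} ue=∅
  n6: def={s,y} ue={y}
  n7: def={h,y} ue=∅
  n8: def={h} ue=∅
  n9: def={b,y} ue=∅

Live sets:
  n0 li=∅ lo={b,y}
  n1 li={b,y} lo={b,h,y}
  n2 li={b,h,y} lo={h,y}
  n3 li={y} lo=∅
  n4 li={h,y} lo={y}
  n5 li=∅ lo=∅
  n6 li={y} lo=∅
  n7 li=∅ lo=∅
  n8 li=∅ lo={h}
  n9 li={h} lo={b,h,y}

Conflict graph:
  b↔{h,y}
  h↔{b,r,y}
  r↔{h,y}
  s↔∅
  y↔{b,h,r}

Colouring:
  lower bound: {b,h,y} mutually conflict ⇒ χ ≥ 3
  assign b→c2 h→c0 r→c2 s→c0 y→c1 — no edge inside a register ⇒ χ ≤ 3
  χ = 3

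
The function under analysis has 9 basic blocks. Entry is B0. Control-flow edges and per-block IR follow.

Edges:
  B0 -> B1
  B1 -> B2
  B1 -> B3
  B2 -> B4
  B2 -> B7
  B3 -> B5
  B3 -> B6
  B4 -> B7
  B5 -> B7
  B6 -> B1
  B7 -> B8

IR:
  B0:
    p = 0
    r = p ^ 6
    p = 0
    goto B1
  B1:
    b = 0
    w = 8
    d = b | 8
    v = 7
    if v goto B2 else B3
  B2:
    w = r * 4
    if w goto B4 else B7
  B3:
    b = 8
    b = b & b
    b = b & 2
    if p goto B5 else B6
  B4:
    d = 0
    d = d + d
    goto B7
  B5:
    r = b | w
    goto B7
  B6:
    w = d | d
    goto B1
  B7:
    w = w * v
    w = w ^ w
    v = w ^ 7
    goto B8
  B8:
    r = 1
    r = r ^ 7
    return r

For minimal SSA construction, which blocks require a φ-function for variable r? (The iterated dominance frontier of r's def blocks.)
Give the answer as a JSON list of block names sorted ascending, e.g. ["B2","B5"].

Answer: ["B7"]

Working:
idom tree: B1←B0 B2←B1 B3←B1 B4←B2 B5←B3 B6←B3 B7←B1 B8←B7
Dom at joins:
  B1: preds {B0,B6}: {B0} ∩ {B0,B1,B3,B6} = {B0}; idom=B0
  B7: preds {B2,B4,B5}: {B0,B1,B2} ∩ {B0,B1,B2,B4} ∩ {B0,B1,B3,B5} = {B0,B1}; idom=B1

Frontier:
  B1←B0: walk · to B0
  B1←B6: walk B6→B3→B1 to B0
  B7←B2: walk B2 to B1
  B7←B4: walk B4→B2 to B1
  B7←B5: walk B5→B3 to B1
  B0: DF=∅
  B1: DF={B1}
  B2: DF={B7}
  B3: DF={B1,B7}
  B4: DF={B7}
  B5: DF={B7}
  B6: DF={B1}
  B7: DF=∅
  B8: DF=∅

φ for r: defs {B0,B5,B8}
  DF⁺ = {B7}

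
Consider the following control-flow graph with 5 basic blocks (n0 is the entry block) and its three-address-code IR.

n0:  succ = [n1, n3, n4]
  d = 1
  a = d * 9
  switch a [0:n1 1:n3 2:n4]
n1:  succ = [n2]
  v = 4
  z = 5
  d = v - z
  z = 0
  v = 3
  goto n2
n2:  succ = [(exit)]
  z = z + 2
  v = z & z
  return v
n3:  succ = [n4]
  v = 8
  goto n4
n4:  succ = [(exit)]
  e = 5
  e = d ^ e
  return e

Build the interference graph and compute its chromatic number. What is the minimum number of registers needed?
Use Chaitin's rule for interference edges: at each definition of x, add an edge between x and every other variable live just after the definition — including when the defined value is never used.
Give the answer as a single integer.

Block summaries:
  n0: {a,d} / ∅
  n1: {d,v,z} / ∅
  n2: {v,z} / {z}
  n3: {v} / ∅
  n4: {e} / {d}

Live sets:
  live n0: ∅→{d}
  live n1: ∅→{z}
  live n2: {z}→∅
  live n3: {d}→{d}
  live n4: {d}→∅

Conflict graph:
  a — {d}
  d — {a,e,v}
  e — {d}
  v — {d,z}
  z — {v}

Chromatic number:
  {a,d} pairwise interfere (2-clique) ⇒ χ ≥ 2
  2-colouring: r0={d,z}  r1={a,e,v}
  χ = 2

Answer: 2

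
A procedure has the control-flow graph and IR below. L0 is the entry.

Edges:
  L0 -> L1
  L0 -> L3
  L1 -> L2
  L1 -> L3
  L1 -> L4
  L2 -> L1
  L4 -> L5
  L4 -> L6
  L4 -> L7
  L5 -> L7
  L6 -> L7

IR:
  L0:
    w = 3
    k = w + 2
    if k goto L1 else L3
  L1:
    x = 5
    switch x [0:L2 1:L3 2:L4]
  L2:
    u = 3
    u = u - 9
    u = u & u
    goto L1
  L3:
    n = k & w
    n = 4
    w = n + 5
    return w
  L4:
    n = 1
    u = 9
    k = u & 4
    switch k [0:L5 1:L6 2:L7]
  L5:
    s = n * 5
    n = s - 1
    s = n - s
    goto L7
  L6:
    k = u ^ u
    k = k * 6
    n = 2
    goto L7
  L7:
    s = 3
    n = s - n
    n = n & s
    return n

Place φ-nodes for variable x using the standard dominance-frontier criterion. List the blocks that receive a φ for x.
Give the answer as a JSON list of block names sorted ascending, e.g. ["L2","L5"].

Answer: ["L1", "L3"]

Working:
idom tree: L1←L0 L2←L1 L3←L0 L4←L1 L5←L4 L6←L4 L7←L4
Join-block Dom:
  L1: preds {L0,L2}: {L0} ∩ {L0,L1,L2} = {L0}; idom=L0
  L3: preds {L0,L1}: {L0} ∩ {L0,L1} = {L0}; idom=L0
  L7: preds {L4,L5,L6}: {L0,L1,L4} ∩ {L0,L1,L4,L5} ∩ {L0,L1,L4,L6} = {L0,L1,L4}; idom=L4

Frontier:
  L1←L0: walk · to L0
  L1←L2: walk L2→L1 to L0
  L3←L0: walk · to L0
  L3←L1: walk L1 to L0
  L7←L4: walk · to L4
  L7←L5: walk L5 to L4
  L7←L6: walk L6 to L4
  DF(L0)=∅
  DF(L1)={L1,L3}
  DF(L2)={L1}
  DF(L3)=∅
  DF(L4)=∅
  DF(L5)={L7}
  DF(L6)={L7}
  DF(L7)=∅

φ for x: defs {L1}
  DF⁺ = {L1,L3}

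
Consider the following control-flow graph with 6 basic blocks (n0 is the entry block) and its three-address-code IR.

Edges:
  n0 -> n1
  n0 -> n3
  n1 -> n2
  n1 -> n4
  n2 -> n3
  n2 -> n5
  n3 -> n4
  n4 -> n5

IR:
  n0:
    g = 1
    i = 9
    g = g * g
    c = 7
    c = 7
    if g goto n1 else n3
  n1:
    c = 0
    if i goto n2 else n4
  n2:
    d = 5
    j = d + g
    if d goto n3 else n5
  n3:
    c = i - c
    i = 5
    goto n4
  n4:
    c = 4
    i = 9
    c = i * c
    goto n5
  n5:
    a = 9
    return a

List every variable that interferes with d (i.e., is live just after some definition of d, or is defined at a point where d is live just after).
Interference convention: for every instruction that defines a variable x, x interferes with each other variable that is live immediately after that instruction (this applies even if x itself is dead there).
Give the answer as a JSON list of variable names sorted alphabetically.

Answer: ["c", "g", "i", "j"]

Analysis:
Per-block:
  n0 def {c,g,i} use ∅
  n1 def {c} use {i}
  n2 def {d,j} use {g}
  n3 def {c,i} use {c,i}
  n4 def {c,i} use ∅
  n5 def {a} use ∅

Live sets:
  n0 li=∅ lo={c,g,i}
  n1 li={g,i} lo={c,g,i}
  n2 li={c,g,i} lo={c,i}
  n3 li={c,i} lo=∅
  n4 li=∅ lo=∅
  n5 li=∅ lo=∅

Interference:
  a — ∅
  c — {d,g,i,j}
  d — {c,g,i,j}
  g — {c,d,i}
  i — {c,d,g,j}
  j — {c,d,i}

N(d) = ["c", "g", "i", "j"]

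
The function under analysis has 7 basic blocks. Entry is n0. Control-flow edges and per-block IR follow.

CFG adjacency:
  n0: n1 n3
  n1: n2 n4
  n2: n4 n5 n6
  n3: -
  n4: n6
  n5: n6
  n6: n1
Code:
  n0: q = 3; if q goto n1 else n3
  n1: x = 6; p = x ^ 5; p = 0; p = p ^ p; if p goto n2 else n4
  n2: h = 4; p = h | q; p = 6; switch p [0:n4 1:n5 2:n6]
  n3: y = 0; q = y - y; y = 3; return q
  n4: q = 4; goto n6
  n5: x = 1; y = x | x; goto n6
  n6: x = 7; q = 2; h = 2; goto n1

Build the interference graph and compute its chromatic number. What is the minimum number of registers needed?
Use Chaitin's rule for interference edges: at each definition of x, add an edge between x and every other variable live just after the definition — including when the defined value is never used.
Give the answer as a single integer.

Answer: 2

Working:
def/use:
  n0: {q} / ∅
  n1: {p,x} / ∅
  n2: {h,p} / {q}
  n3: {q,y} / ∅
  n4: {q} / ∅
  n5: {x,y} / ∅
  n6: {h,q,x} / ∅

Backward fixpoint:
  live n0: ∅→{q}
  live n1: {q}→{q}
  live n2: {q}→∅
  live n3: ∅→∅
  live n4: ∅→∅
  live n5: ∅→∅
  live n6: ∅→{q}

Interference:
  h: {q}
  p: {q}
  q: {h,p,x,y}
  x: {q}
  y: {q}

Registers:
  clique {h,q} ⇒ need ≥ 2
  assign h→c1 p→c1 q→c0 x→c1 y→c1 — no edge inside a register ⇒ χ ≤ 2
  χ = 2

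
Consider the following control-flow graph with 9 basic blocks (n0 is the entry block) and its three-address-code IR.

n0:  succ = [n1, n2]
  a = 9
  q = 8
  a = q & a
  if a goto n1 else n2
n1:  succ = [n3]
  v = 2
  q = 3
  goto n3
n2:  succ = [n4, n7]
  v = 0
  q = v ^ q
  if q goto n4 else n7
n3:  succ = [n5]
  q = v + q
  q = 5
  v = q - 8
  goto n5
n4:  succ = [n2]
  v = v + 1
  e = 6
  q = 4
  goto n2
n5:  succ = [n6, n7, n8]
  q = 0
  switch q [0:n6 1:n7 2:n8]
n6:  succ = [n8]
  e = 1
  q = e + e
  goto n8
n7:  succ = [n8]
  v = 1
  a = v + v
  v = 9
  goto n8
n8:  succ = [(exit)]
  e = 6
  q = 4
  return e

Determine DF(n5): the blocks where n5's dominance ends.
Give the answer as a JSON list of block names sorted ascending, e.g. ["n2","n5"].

Answer: ["n7", "n8"]

Analysis:
idom tree: n1←n0 n2←n0 n3←n1 n4←n2 n5←n3 n6←n5 n7←n0 n8←n0
Join-block Dom:
  n2: preds {n0,n4}: {n0} ∩ {n0,n2,n4} = {n0}; idom=n0
  n7: preds {n2,n5}: {n0,n2} ∩ {n0,n1,n3,n5} = {n0}; idom=n0
  n8: preds {n5,n6,n7}: {n0,n1,n3,n5} ∩ {n0,n1,n3,n5,n6} ∩ {n0,n7} = {n0}; idom=n0

DF derivation:
  join n2 pred n0: · stop@n0
  join n2 pred n4: n4→n2 stop@n0
  join n7 pred n2: n2 stop@n0
  join n7 pred n5: n5→n3→n1 stop@n0
  join n8 pred n5: n5→n3→n1 stop@n0
  join n8 pred n6: n6→n5→n3→n1 stop@n0
  join n8 pred n7: n7 stop@n0
  DF(n0)=∅
  DF(n1)={n7,n8}
  DF(n2)={n2,n7}
  DF(n3)={n7,n8}
  DF(n4)={n2}
  DF(n5)={n7,n8}
  DF(n6)={n8}
  DF(n7)={n8}
  DF(n8)=∅

DF(n5) = ["n7", "n8"]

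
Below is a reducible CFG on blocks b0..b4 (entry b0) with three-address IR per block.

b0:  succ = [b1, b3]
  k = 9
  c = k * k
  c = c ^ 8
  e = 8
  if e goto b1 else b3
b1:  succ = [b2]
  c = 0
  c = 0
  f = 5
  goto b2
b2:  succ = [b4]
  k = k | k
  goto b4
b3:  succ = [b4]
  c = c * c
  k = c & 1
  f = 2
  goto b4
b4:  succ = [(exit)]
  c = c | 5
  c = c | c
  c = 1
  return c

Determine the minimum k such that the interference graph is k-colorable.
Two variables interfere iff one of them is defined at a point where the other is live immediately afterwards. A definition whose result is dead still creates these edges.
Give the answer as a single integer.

def/use:
  b0 def {c,e,k} use ∅
  b1 def {c,f} use ∅
  b2 def {k} use {k}
  b3 def {c,f,k} use {c}
  b4 def {c} use {c}

Liveness:
  b0: in=∅ out={c,k}
  b1: in={k} out={c,k}
  b2: in={c,k} out={c}
  b3: in={c} out={c}
  b4: in={c} out=∅

Interference:
  c — {e,f,k}
  e — {c,k}
  f — {c,k}
  k — {c,e,f}

Registers:
  {c,e,k} pairwise interfere (3-clique) ⇒ χ ≥ 3
  3-colouring: r0={c}  r1={k}  r2={e,f}
  χ = 3

Answer: 3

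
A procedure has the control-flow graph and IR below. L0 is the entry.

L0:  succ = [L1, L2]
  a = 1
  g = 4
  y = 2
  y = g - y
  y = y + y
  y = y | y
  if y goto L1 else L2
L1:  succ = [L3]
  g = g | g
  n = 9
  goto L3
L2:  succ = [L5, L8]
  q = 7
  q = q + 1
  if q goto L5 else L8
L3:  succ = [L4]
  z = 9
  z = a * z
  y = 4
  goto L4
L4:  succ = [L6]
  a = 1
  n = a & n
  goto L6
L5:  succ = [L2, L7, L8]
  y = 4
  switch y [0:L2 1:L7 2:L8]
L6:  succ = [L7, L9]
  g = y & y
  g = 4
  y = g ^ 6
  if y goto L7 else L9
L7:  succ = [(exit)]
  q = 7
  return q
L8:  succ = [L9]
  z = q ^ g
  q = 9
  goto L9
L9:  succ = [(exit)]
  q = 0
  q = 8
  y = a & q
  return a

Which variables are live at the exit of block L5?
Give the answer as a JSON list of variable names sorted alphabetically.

Answer: ["a", "g", "q"]

Analysis:
Block summaries:
  L0: def={a,g,y} ue=∅
  L1: def={g,n} ue={g}
  L2: def={q} ue=∅
  L3: def={y,z} ue={a}
  L4: def={a,n} ue={n}
  L5: def={y} ue=∅
  L6: def={g,y} ue={y}
  L7: def={q} ue=∅
  L8: def={q,z} ue={g,q}
  L9: def={q,y} ue={a}

Live sets:
  L0 li=∅ lo={a,g}
  L1 li={a,g} lo={a,n}
  L2 li={a,g} lo={a,g,q}
  L3 li={a,n} lo={n,y}
  L4 li={n,y} lo={a,y}
  L5 li={a,g,q} lo={a,g,q}
  L6 li={a,y} lo={a}
  L7 li=∅ lo=∅
  L8 li={a,g,q} lo={a}
  L9 li={a} lo=∅

live-out(L5) = ["a", "g", "q"]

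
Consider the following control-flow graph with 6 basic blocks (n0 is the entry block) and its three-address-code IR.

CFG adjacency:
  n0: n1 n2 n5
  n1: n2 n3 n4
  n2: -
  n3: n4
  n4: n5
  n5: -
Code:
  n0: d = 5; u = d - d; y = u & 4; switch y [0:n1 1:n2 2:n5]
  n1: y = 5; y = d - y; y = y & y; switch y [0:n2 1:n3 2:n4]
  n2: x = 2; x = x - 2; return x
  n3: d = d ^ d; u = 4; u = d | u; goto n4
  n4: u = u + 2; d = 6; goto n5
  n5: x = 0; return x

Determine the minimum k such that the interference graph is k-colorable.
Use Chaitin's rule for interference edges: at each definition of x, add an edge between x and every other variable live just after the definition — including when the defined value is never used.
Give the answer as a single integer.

Block summaries:
  n0: def={d,u,y} ue=∅
  n1: def={y} ue={d}
  n2: def={x} ue=∅
  n3: def={d,u} ue={d}
  n4: def={d,u} ue={u}
  n5: def={x} ue=∅

Liveness:
  live n0: ∅→{d,u}
  live n1: {d,u}→{d,u}
  live n2: ∅→∅
  live n3: {d}→{u}
  live n4: {u}→∅
  live n5: ∅→∅

Interfere edges:
  d: {u,y}
  u: {d,y}
  x: ∅
  y: {d,u}

Chromatic number:
  {d,u,y} pairwise interfere (3-clique) ⇒ χ ≥ 3
  assign d→c0 u→c1 x→c0 y→c2 — no edge inside a register ⇒ χ ≤ 3
  χ = 3

Answer: 3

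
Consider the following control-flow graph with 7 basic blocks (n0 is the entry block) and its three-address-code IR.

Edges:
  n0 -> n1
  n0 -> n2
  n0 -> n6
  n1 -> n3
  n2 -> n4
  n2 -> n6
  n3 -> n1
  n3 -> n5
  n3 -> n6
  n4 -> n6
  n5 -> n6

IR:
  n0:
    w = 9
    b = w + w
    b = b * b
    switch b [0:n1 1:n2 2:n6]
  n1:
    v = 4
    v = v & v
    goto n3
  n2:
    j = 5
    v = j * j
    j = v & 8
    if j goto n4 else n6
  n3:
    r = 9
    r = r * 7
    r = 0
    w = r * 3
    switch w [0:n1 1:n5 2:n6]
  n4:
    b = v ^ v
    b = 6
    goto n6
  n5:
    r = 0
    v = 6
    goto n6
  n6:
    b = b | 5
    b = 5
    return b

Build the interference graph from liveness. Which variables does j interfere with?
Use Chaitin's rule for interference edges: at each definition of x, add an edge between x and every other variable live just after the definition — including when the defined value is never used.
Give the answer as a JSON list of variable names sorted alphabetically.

Block summaries:
  n0 def {b,w} use ∅
  n1 def {v} use ∅
  n2 def {j,v} use ∅
  n3 def {r,w} use ∅
  n4 def {b} use {v}
  n5 def {r,v} use ∅
  n6 def {b} use {b}

Liveness:
  n0 li=∅ lo={b}
  n1 li={b} lo={b}
  n2 li={b} lo={b,v}
  n3 li={b} lo={b}
  n4 li={v} lo={b}
  n5 li={b} lo={b}
  n6 li={b} lo=∅

Interference:
  b: {j,r,v,w}
  j: {b,v}
  r: {b}
  v: {b,j}
  w: {b}

N(j) = ["b", "v"]

Answer: ["b", "v"]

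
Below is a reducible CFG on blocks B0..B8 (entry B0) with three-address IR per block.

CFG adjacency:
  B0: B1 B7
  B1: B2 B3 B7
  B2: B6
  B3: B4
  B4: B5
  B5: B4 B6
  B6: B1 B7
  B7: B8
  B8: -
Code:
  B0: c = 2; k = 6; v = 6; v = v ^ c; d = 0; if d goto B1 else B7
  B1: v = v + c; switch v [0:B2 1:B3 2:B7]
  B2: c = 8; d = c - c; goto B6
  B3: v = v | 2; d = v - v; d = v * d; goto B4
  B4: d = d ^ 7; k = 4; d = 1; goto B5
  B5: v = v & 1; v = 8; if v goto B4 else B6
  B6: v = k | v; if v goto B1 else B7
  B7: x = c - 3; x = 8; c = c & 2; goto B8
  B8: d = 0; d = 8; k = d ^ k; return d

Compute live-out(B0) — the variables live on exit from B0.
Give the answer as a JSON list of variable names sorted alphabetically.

Answer: ["c", "k", "v"]

Analysis:
def/use:
  B0 def {c,d,k,v} use ∅
  B1 def {v} use {c,v}
  B2 def {c,d} use ∅
  B3 def {d,v} use {v}
  B4 def {d,k} use {d}
  B5 def {v} use {v}
  B6 def {v} use {k,v}
  B7 def {c,x} use {c}
  B8 def {d,k} use {k}

Live sets:
  B0: in=∅ out={c,k,v}
  B1: in={c,k,v} out={c,k,v}
  B2: in={k,v} out={c,k,v}
  B3: in={c,v} out={c,d,v}
  B4: in={c,d,v} out={c,d,k,v}
  B5: in={c,d,k,v} out={c,d,k,v}
  B6: in={c,k,v} out={c,k,v}
  B7: in={c,k} out={k}
  B8: in={k} out=∅

live-out(B0) = ["c", "k", "v"]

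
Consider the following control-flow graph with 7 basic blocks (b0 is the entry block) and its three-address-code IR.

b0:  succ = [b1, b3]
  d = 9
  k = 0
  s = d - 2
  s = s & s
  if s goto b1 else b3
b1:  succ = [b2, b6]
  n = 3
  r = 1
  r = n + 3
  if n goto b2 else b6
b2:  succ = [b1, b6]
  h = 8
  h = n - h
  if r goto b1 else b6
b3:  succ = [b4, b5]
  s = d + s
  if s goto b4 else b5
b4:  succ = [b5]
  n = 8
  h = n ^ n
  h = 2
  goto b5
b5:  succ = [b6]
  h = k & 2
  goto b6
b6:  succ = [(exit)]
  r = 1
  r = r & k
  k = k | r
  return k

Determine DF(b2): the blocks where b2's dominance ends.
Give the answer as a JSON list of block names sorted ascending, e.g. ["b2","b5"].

idom tree: b1←b0 b2←b1 b3←b0 b4←b3 b5←b3 b6←b0
Dom at joins:
  b1: preds {b0,b2}: {b0} ∩ {b0,b1,b2} = {b0}; idom=b0
  b5: preds {b3,b4}: {b0,b3} ∩ {b0,b3,b4} = {b0,b3}; idom=b3
  b6: preds {b1,b2,b5}: {b0,b1} ∩ {b0,b1,b2} ∩ {b0,b3,b5} = {b0}; idom=b0

DF derivation:
  join b1 pred b0: · stop@b0
  join b1 pred b2: b2→b1 stop@b0
  join b5 pred b3: · stop@b3
  join b5 pred b4: b4 stop@b3
  join b6 pred b1: b1 stop@b0
  join b6 pred b2: b2→b1 stop@b0
  join b6 pred b5: b5→b3 stop@b0
  DF(b0)=∅
  DF(b1)={b1,b6}
  DF(b2)={b1,b6}
  DF(b3)={b6}
  DF(b4)={b5}
  DF(b5)={b6}
  DF(b6)=∅

DF(b2) = ["b1", "b6"]

Answer: ["b1", "b6"]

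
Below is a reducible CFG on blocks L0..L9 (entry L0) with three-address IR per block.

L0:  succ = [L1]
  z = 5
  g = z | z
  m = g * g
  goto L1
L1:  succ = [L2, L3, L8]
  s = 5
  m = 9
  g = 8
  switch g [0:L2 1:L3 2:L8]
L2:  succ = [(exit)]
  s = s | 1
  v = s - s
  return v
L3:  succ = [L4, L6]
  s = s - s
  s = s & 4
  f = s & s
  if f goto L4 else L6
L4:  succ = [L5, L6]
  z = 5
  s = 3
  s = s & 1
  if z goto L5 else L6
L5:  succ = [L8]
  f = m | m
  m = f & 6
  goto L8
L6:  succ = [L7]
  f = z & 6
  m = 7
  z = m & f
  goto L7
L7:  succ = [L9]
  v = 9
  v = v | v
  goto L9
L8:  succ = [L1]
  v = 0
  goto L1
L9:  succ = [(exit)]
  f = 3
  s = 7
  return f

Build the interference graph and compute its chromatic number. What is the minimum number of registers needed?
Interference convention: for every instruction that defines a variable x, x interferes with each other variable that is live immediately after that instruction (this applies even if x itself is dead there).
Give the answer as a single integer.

Answer: 4

Derivation:
Block summaries:
  L0 def {g,m,z} use ∅
  L1 def {g,m,s} use ∅
  L2 def {s,v} use {s}
  L3 def {f,s} use {s}
  L4 def {s,z} use ∅
  L5 def {f,m} use {m}
  L6 def {f,m,z} use {z}
  L7 def {v} use ∅
  L8 def {v} use ∅
  L9 def {f,s} use ∅

Live sets:
  live L0: ∅→{z}
  live L1: {z}→{m,s,z}
  live L2: {s}→∅
  live L3: {m,s,z}→{m,z}
  live L4: {m}→{m,z}
  live L5: {m,z}→{z}
  live L6: {z}→∅
  live L7: ∅→∅
  live L8: {z}→{z}
  live L9: ∅→∅

Interference:
  f↔{m,s,z}
  g↔{m,s,z}
  m↔{f,g,s,z}
  s↔{f,g,m,z}
  v↔{z}
  z↔{f,g,m,s,v}

Registers:
  {f,m,s,z} pairwise interfere (4-clique) ⇒ χ ≥ 4
  4-colouring: R0={z}  R1={m,v}  R2={s}  R3={f,g}
  χ = 4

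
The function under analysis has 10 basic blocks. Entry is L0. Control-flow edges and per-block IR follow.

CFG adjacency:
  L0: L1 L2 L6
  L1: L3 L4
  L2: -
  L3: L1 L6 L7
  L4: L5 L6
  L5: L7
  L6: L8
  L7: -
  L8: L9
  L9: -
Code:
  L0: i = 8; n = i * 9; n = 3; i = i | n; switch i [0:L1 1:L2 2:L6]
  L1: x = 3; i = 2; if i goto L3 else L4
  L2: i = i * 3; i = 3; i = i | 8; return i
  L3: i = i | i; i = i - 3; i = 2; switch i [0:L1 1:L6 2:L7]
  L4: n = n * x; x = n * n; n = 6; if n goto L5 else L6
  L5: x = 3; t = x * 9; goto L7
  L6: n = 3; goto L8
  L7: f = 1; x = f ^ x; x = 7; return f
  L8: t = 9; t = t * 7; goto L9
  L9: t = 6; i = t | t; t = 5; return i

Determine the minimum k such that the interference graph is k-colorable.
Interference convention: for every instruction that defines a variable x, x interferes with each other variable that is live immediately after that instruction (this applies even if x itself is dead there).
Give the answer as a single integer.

Block summaries:
  L0: def={i,n} ue=∅
  L1: def={i,x} ue=∅
  L2: def={i} ue={i}
  L3: def={i} ue={i}
  L4: def={n,x} ue={n,x}
  L5: def={t,x} ue=∅
  L6: def={n} ue=∅
  L7: def={f,x} ue={x}
  L8: def={t} ue=∅
  L9: def={i,t} ue=∅

Live sets:
  live L0: ∅→{i,n}
  live L1: {n}→{i,n,x}
  live L2: {i}→∅
  live L3: {i,n,x}→{n,x}
  live L4: {n,x}→∅
  live L5: ∅→{x}
  live L6: ∅→∅
  live L7: {x}→∅
  live L8: ∅→∅
  live L9: ∅→∅

Conflict graph:
  f↔{x}
  i↔{n,t,x}
  n↔{i,x}
  t↔{i,x}
  x↔{f,i,n,t}

Registers:
  clique {i,n,x} ⇒ need ≥ 3
  assign f→r1 i→r1 n→r2 t→r2 x→r0 — no edge inside a register ⇒ χ ≤ 3
  χ = 3

Answer: 3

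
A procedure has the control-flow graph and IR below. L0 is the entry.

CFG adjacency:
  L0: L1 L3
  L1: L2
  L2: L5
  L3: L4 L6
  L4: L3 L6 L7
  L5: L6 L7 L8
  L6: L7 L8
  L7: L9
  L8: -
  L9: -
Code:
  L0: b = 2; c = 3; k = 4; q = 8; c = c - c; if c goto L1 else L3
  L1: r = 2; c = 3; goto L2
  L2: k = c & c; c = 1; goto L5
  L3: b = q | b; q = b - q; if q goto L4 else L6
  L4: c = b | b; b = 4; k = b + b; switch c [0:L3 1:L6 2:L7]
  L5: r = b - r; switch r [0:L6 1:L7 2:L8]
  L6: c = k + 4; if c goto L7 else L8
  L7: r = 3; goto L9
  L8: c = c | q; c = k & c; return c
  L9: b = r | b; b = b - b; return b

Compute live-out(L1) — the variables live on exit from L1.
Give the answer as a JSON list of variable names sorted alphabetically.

Answer: ["b", "c", "q", "r"]

Analysis:
Block summaries:
  L0: {b,c,k,q} / ∅
  L1: {c,r} / ∅
  L2: {c,k} / {c}
  L3: {b,q} / {b,q}
  L4: {b,c,k} / {b}
  L5: {r} / {b,r}
  L6: {c} / {k}
  L7: {r} / ∅
  L8: {c} / {c,k,q}
  L9: {b} / {b,r}

Backward fixpoint:
  L0: in=∅ out={b,k,q}
  L1: in={b,q} out={b,c,q,r}
  L2: in={b,c,q,r} out={b,c,k,q,r}
  L3: in={b,k,q} out={b,k,q}
  L4: in={b,q} out={b,k,q}
  L5: in={b,c,k,q,r} out={b,c,k,q}
  L6: in={b,k,q} out={b,c,k,q}
  L7: in={b} out={b,r}
  L8: in={c,k,q} out=∅
  L9: in={b,r} out=∅

live-out(L1) = ["b", "c", "q", "r"]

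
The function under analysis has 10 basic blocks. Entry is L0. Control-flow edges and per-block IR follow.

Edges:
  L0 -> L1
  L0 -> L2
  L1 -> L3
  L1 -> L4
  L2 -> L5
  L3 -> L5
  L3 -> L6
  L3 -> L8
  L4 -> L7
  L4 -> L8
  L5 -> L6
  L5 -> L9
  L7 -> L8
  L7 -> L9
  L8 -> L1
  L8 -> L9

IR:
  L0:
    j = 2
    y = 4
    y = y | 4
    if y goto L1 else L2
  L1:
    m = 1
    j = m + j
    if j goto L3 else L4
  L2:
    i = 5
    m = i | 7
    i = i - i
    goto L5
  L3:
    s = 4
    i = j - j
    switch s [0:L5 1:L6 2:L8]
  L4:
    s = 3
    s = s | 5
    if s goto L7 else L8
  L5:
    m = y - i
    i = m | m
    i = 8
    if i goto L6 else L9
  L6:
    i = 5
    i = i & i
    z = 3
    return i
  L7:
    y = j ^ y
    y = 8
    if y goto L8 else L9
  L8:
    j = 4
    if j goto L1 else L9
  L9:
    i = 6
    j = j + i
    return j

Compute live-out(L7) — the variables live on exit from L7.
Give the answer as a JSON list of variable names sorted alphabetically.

def/use:
  L0 def {j,y} use ∅
  L1 def {j,m} use {j}
  L2 def {i,m} use ∅
  L3 def {i,s} use {j}
  L4 def {s} use ∅
  L5 def {i,m} use {i,y}
  L6 def {i,z} use ∅
  L7 def {y} use {j,y}
  L8 def {j} use ∅
  L9 def {i,j} use {j}

Backward fixpoint:
  L0 li=∅ lo={j,y}
  L1 li={j,y} lo={j,y}
  L2 li={j,y} lo={i,j,y}
  L3 li={j,y} lo={i,j,y}
  L4 li={j,y} lo={j,y}
  L5 li={i,j,y} lo={j}
  L6 li=∅ lo=∅
  L7 li={j,y} lo={j,y}
  L8 li={y} lo={j,y}
  L9 li={j} lo=∅

live-out(L7) = ["j", "y"]

Answer: ["j", "y"]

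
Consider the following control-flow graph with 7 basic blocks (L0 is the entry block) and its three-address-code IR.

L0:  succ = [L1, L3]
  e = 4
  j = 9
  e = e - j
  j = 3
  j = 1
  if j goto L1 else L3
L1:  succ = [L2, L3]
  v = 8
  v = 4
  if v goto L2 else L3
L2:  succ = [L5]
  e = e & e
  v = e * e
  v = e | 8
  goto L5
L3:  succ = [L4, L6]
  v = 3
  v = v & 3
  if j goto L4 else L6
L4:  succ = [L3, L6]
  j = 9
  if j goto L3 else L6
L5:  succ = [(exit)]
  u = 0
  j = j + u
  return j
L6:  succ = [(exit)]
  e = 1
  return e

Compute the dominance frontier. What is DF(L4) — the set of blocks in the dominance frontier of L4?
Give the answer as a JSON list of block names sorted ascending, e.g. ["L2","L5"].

idom tree: L1←L0 L2←L1 L3←L0 L4←L3 L5←L2 L6←L3
Join-block Dom:
  L3: preds {L0,L1,L4}: {L0} ∩ {L0,L1} ∩ {L0,L3,L4} = {L0}; idom=L0
  L6: preds {L3,L4}: {L0,L3} ∩ {L0,L3,L4} = {L0,L3}; idom=L3

DF derivation:
  L3←L0: walk · to L0
  L3←L1: walk L1 to L0
  L3←L4: walk L4→L3 to L0
  L6←L3: walk · to L3
  L6←L4: walk L4 to L3
  L0 → ∅
  L1 → {L3}
  L2 → ∅
  L3 → {L3}
  L4 → {L3,L6}
  L5 → ∅
  L6 → ∅

DF(L4) = ["L3", "L6"]

Answer: ["L3", "L6"]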